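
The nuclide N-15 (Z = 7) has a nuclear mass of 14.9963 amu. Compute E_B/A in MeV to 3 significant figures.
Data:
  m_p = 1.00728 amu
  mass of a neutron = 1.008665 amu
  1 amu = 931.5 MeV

With 7 protons and 8 neutrons (A = 15):
Mass of separated nucleons = 7(1.00728) + 8(1.008665) = 7.05096 + 8.069320 = 15.120280 amu
The mass defect is 15.120280 − 14.9963 = 0.123980 amu.
Converting to energy: 0.123980 amu × 931.5 MeV/amu = 115.487 MeV
Per nucleon: 115.487 / 15 = 7.699 MeV

7.70 MeV/nucleon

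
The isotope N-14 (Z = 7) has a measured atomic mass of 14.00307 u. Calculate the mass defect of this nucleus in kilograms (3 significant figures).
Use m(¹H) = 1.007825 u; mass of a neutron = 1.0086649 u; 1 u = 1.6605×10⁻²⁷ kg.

1.87e-28 kg

With 7 protons and 7 neutrons (A = 14):
Total constituent mass: 7 × 1.007825 + 7 × 1.0086649 = 14.1154293 u
The mass defect is 14.1154293 − 14.00307 = 0.1123593 u.
In SI units: 0.1123593 u × 1.6605×10⁻²⁷ kg/u = 1.8657e-28 kg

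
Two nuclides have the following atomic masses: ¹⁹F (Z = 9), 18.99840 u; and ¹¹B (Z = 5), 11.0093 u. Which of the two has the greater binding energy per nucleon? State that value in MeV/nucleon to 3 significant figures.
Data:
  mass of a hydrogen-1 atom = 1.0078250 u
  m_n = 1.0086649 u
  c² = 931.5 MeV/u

¹⁹F: Σm = 9(1.0078250) + 10(1.0086649) = 19.1570740 u; Δm = 0.1586740 u; E_B = 147.80 MeV; E_B/A = 7.779 MeV
¹¹B: Σm = 5(1.0078250) + 6(1.0086649) = 11.0911144 u; Δm = 0.0818144 u; E_B = 76.210 MeV; E_B/A = 6.928 MeV
¹⁹F has the higher binding energy per nucleon, so it is the more tightly bound nucleus.

¹⁹F; 7.78 MeV/nucleon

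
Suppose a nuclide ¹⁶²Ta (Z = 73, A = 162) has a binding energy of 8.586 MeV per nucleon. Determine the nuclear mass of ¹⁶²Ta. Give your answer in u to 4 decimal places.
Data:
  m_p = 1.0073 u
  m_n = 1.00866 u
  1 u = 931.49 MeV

161.8104 u

Total binding energy = 162 × 8.586 = 1390.932 MeV
Mass defect = 1390.932 MeV / (931.49 MeV/u) = 1.493233 u
Constituent mass = 73(1.0073) + 89(1.00866) = 163.30364 u
Nuclear mass = 163.30364 − 1.493233 = 161.810407 u ≈ 161.8104 u (to 4 decimal places)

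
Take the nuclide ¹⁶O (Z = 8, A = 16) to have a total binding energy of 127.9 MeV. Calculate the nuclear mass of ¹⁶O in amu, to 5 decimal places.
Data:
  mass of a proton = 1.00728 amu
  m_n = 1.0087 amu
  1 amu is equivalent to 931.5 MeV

15.99053 amu

Mass defect = 127.9 MeV / (931.5 MeV/amu) = 0.1373054 amu
Constituent mass = 8(1.00728) + 8(1.0087) = 16.12784 amu
Nuclear mass = 16.12784 − 0.1373054 = 15.9905346 amu ≈ 15.99053 amu (to 5 decimal places)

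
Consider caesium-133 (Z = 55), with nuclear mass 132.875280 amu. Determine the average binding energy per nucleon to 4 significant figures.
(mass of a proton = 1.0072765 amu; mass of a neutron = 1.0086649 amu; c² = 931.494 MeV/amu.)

8.410 MeV/nucleon

Z = 55, so N = A − Z = 133 − 55 = 78.
Mass of separated nucleons = 55(1.0072765) + 78(1.0086649) = 55.4002075 + 78.6758622 = 134.0760697 amu
The mass defect is 134.0760697 − 132.875280 = 1.2007897 amu.
E_B = 1.2007897 × 931.494 = 1118.53 MeV
BE/A = 1118.53 MeV / 133 = 8.410 MeV/nucleon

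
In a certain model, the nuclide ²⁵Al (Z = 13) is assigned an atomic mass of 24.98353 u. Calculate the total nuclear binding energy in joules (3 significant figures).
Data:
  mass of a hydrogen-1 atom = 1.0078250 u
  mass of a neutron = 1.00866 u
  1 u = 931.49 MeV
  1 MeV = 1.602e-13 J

3.31e-11 J

With 13 protons and 12 neutrons (A = 25):
Σm = 13·m(¹H) + 12·m_n = 13.1017250 + 12.10392 = 25.2056450 u
The mass defect is 25.2056450 − 24.98353 = 0.2221150 u.
E_B = 0.2221150 × 931.49 = 206.898 MeV
In joules: 206.898 MeV × 1.602e-13 J/MeV = 3.3145e-11 J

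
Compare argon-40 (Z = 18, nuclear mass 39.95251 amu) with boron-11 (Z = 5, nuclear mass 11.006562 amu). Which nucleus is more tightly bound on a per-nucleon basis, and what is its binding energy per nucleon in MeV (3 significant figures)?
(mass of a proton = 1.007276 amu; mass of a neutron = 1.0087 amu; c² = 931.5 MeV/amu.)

argon-40; 8.61 MeV/nucleon

argon-40: Σm = 18(1.007276) + 22(1.0087) = 40.322368 amu; Δm = 0.369858 amu; E_B = 344.52 MeV; E_B/A = 8.613 MeV
boron-11: Σm = 5(1.007276) + 6(1.0087) = 11.088580 amu; Δm = 0.082018 amu; E_B = 76.400 MeV; E_B/A = 6.945 MeV
argon-40 has the higher binding energy per nucleon, so it is the more tightly bound nucleus.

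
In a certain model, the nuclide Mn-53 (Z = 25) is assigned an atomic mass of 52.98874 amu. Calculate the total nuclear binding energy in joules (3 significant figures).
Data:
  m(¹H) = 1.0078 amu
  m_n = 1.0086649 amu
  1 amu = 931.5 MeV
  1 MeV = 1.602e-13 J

With 25 protons and 28 neutrons (A = 53):
Mass of separated nucleons = 25(1.0078) + 28(1.0086649) = 25.1950 + 28.2426172 = 53.4376172 amu
Δm = 53.4376172 − 52.98874 = 0.4488772 amu
E_B = 0.4488772 × 931.5 = 418.129 MeV
In joules: 418.129 MeV × 1.602e-13 J/MeV = 6.6984e-11 J

6.70e-11 J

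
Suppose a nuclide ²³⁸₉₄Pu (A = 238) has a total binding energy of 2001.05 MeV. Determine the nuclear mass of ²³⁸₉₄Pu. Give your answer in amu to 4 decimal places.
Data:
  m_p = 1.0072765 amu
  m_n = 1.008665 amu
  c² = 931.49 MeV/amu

Mass defect = 2001.05 MeV / (931.49 MeV/amu) = 2.148225 amu
Constituent mass = 94(1.0072765) + 144(1.008665) = 239.9317510 amu
Nuclear mass = 239.9317510 − 2.148225 = 237.7835260 amu ≈ 237.7835 amu (to 4 decimal places)

237.7835 amu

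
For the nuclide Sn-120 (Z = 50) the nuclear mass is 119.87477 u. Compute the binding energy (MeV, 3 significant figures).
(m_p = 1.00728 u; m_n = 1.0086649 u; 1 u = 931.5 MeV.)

1020 MeV

Total constituent mass: 50 × 1.00728 + 70 × 1.0086649 = 120.9705430 u
The mass defect is 120.9705430 − 119.87477 = 1.0957730 u.
Converting to energy: 1.0957730 u × 931.5 MeV/u = 1020.71 MeV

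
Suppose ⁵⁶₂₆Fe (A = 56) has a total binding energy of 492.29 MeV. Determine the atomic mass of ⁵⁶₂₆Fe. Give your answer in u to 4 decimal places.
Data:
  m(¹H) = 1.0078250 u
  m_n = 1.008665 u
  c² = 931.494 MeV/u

55.9349 u

Mass defect = 492.29 MeV / (931.494 MeV/u) = 0.528495 u
Constituent mass = 26(1.0078250) + 30(1.008665) = 56.4634000 u
Atomic mass = 56.4634000 − 0.528495 = 55.9349050 u ≈ 55.9349 u (to 4 decimal places)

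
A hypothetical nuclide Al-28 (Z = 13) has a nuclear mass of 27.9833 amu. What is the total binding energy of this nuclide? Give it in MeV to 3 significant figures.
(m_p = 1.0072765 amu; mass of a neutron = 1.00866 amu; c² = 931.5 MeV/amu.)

225 MeV

Σm = 13·m_p + 15·m_n = 13.0945945 + 15.12990 = 28.2244945 amu
Δm = 28.2244945 − 27.9833 = 0.2411945 amu
Converting to energy: 0.2411945 amu × 931.5 MeV/amu = 224.673 MeV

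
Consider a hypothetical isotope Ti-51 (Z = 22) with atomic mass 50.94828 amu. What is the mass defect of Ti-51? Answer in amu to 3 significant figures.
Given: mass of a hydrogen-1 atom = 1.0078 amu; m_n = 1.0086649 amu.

0.475 amu

Mass of separated nucleons = 22(1.0078) + 29(1.0086649) = 22.1716 + 29.2512821 = 51.4228821 amu
Δm = 51.4228821 − 50.94828 = 0.4746021 amu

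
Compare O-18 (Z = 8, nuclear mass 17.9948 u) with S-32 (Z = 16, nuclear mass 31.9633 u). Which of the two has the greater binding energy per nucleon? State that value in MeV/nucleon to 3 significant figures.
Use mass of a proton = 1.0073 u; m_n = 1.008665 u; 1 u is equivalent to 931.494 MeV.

S-32; 8.50 MeV/nucleon

O-18: Σm = 8(1.0073) + 10(1.008665) = 18.145050 u; Δm = 0.150250 u; E_B = 139.957 MeV; E_B/A = 7.775 MeV
S-32: Σm = 16(1.0073) + 16(1.008665) = 32.255440 u; Δm = 0.292140 u; E_B = 272.13 MeV; E_B/A = 8.504 MeV
S-32 has the higher binding energy per nucleon, so it is the more tightly bound nucleus.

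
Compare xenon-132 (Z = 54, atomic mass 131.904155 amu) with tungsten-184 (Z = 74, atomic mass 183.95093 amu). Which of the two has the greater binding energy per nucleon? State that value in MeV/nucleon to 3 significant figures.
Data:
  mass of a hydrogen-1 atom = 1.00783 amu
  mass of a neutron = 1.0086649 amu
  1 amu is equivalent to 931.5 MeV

xenon-132; 8.43 MeV/nucleon

xenon-132: Σm = 54(1.00783) + 78(1.0086649) = 133.0986822 amu; Δm = 1.1945272 amu; E_B = 1112.7 MeV; E_B/A = 8.430 MeV
tungsten-184: Σm = 74(1.00783) + 110(1.0086649) = 185.5325590 amu; Δm = 1.5816290 amu; E_B = 1473.3 MeV; E_B/A = 8.007 MeV
xenon-132 has the higher binding energy per nucleon, so it is the more tightly bound nucleus.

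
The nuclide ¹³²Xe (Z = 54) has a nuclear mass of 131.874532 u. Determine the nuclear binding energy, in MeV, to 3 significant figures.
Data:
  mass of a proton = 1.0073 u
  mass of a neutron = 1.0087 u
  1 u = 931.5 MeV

1120 MeV

With 54 protons and 78 neutrons (A = 132):
Mass of separated nucleons = 54(1.0073) + 78(1.0087) = 54.3942 + 78.6786 = 133.0728 u
The mass defect is 133.0728 − 131.874532 = 1.198268 u.
E_B = 1.198268 × 931.5 = 1116.19 MeV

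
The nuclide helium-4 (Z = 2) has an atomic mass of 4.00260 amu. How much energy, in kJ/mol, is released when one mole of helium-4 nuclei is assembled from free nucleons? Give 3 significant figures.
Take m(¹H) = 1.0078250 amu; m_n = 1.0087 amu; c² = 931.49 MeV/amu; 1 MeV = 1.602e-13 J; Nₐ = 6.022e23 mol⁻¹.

The nucleus contains 2 protons and 4 − 2 = 2 neutrons.
Mass of separated nucleons = 2(1.0078250) + 2(1.0087) = 2.0156500 + 2.0174 = 4.0330500 amu
Δm = 4.0330500 − 4.00260 = 0.0304500 amu
Converting to energy: 0.0304500 amu × 931.49 MeV/amu = 28.3639 MeV
Per nucleus in joules: 28.3639 MeV × 1.602e-13 J/MeV = 4.5439e-12 J
Per mole: 4.5439e-12 J × 6.022e23 mol⁻¹ = 2.7363e+12 J/mol

2.74e+09 kJ/mol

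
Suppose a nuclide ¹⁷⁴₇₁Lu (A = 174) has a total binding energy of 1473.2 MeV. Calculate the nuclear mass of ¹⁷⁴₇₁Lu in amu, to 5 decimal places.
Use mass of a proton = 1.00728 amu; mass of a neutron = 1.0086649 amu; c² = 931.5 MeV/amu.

Mass defect = 1473.2 MeV / (931.5 MeV/amu) = 1.5815352 amu
Constituent mass = 71(1.00728) + 103(1.0086649) = 175.4093647 amu
Nuclear mass = 175.4093647 − 1.5815352 = 173.8278295 amu ≈ 173.82783 amu (to 5 decimal places)

173.82783 amu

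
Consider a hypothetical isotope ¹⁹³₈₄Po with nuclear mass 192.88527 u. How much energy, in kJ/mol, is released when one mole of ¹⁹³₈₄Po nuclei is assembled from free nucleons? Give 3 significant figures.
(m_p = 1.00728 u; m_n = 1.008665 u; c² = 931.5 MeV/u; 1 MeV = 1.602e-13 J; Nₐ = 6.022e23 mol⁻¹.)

The nucleus contains 84 protons and 193 − 84 = 109 neutrons.
Total constituent mass: 84 × 1.00728 + 109 × 1.008665 = 194.556005 u
Mass defect Δm = 194.556005 − 192.88527 = 1.670735 u
E_B = 1.670735 × 931.5 = 1556.29 MeV
Per nucleus in joules: 1556.29 MeV × 1.602e-13 J/MeV = 2.4932e-10 J
Per mole: 2.4932e-10 J × 6.022e23 mol⁻¹ = 1.5014e+14 J/mol

1.50e+11 kJ/mol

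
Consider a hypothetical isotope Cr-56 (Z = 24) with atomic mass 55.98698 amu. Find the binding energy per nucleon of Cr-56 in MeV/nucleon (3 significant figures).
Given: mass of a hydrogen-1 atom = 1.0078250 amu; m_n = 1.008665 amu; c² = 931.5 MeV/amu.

7.95 MeV/nucleon

With 24 protons and 32 neutrons (A = 56):
Total constituent mass: 24 × 1.0078250 + 32 × 1.008665 = 56.4650800 amu
Mass defect Δm = 56.4650800 − 55.98698 = 0.4781000 amu
Converting to energy: 0.4781000 amu × 931.5 MeV/amu = 445.350 MeV
Dividing by A = 56 gives 7.953 MeV per nucleon.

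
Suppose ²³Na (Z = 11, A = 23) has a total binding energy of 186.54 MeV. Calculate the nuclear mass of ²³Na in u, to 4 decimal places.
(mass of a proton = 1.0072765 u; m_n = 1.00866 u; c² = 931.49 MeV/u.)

Mass defect = 186.54 MeV / (931.49 MeV/u) = 0.200260 u
Constituent mass = 11(1.0072765) + 12(1.00866) = 23.1839615 u
Nuclear mass = 23.1839615 − 0.200260 = 22.9837015 u ≈ 22.9837 u (to 4 decimal places)

22.9837 u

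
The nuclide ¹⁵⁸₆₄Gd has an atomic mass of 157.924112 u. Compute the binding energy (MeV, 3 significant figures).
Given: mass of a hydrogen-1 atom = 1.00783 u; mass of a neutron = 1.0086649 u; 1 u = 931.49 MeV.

With 64 protons and 94 neutrons (A = 158):
Total constituent mass: 64 × 1.00783 + 94 × 1.0086649 = 159.3156206 u
Δm = 159.3156206 − 157.924112 = 1.3915086 u
E_B = 1.3915086 × 931.49 = 1296.18 MeV

1300 MeV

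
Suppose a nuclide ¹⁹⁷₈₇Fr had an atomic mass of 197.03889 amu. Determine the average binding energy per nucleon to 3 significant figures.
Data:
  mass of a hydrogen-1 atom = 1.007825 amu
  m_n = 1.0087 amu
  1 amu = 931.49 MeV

Z = 87, so N = A − Z = 197 − 87 = 110.
Total constituent mass: 87 × 1.007825 + 110 × 1.0087 = 198.637775 amu
Δm = 198.637775 − 197.03889 = 1.598885 amu
Converting to energy: 1.598885 amu × 931.49 MeV/amu = 1489.35 MeV
Per nucleon: 1489.35 / 197 = 7.560 MeV

7.56 MeV/nucleon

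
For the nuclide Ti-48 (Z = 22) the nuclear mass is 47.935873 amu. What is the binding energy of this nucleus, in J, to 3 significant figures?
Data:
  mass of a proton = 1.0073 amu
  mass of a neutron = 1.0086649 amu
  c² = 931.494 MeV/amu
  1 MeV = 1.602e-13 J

6.72e-11 J

Σm = 22·m_p + 26·m_n = 22.1606 + 26.2252874 = 48.3858874 amu
The mass defect is 48.3858874 − 47.935873 = 0.4500144 amu.
Converting to energy: 0.4500144 amu × 931.494 MeV/amu = 419.186 MeV
In joules: 419.186 MeV × 1.602e-13 J/MeV = 6.7154e-11 J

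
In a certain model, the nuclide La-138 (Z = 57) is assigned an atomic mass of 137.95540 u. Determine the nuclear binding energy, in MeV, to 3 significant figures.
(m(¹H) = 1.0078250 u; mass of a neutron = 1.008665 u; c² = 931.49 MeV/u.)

1110 MeV

Z = 57, so N = A − Z = 138 − 57 = 81.
Σm = 57·m(¹H) + 81·m_n = 57.4460250 + 81.701865 = 139.1478900 u
Δm = 139.1478900 − 137.95540 = 1.1924900 u
Converting to energy: 1.1924900 u × 931.49 MeV/u = 1110.79 MeV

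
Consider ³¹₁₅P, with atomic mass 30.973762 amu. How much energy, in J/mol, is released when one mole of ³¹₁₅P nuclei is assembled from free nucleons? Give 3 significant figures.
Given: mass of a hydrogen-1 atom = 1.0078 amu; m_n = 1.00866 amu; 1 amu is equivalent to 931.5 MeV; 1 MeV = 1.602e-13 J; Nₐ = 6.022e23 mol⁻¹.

With 15 protons and 16 neutrons (A = 31):
Total constituent mass: 15 × 1.0078 + 16 × 1.00866 = 31.25556 amu
Δm = 31.25556 − 30.973762 = 0.281798 amu
Binding energy = Δm·c² = 0.281798 × 931.5 MeV/amu = 262.495 MeV
Per nucleus in joules: 262.495 MeV × 1.602e-13 J/MeV = 4.2052e-11 J
Per mole: 4.2052e-11 J × 6.022e23 mol⁻¹ = 2.5324e+13 J/mol

2.53e+13 J/mol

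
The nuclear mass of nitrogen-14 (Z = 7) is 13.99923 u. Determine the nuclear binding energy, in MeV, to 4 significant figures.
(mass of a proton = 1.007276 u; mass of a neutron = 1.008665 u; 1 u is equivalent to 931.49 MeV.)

104.7 MeV

The nucleus contains 7 protons and 14 − 7 = 7 neutrons.
Mass of separated nucleons = 7(1.007276) + 7(1.008665) = 7.050932 + 7.060655 = 14.111587 u
Mass defect Δm = 14.111587 − 13.99923 = 0.112357 u
Binding energy = Δm·c² = 0.112357 × 931.49 MeV/u = 104.659 MeV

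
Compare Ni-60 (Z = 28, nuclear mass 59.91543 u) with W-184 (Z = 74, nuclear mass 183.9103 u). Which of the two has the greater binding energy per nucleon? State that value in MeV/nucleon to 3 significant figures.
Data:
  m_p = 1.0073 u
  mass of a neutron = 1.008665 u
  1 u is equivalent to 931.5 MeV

Ni-60; 8.79 MeV/nucleon

Ni-60: Σm = 28(1.0073) + 32(1.008665) = 60.481680 u; Δm = 0.566250 u; E_B = 527.46 MeV; E_B/A = 8.791 MeV
W-184: Σm = 74(1.0073) + 110(1.008665) = 185.493350 u; Δm = 1.583050 u; E_B = 1474.6 MeV; E_B/A = 8.014 MeV
Ni-60 has the higher binding energy per nucleon, so it is the more tightly bound nucleus.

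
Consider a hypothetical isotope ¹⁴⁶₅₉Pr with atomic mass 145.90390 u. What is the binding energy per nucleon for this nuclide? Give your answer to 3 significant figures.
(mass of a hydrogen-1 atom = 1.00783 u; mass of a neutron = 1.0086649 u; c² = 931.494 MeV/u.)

8.37 MeV/nucleon

Z = 59, so N = A − Z = 146 − 59 = 87.
Σm = 59·m(¹H) + 87·m_n = 59.46197 + 87.7538463 = 147.2158163 u
Mass defect Δm = 147.2158163 − 145.90390 = 1.3119163 u
E_B = 1.3119163 × 931.494 = 1222.04 MeV
Per nucleon: 1222.04 / 146 = 8.370 MeV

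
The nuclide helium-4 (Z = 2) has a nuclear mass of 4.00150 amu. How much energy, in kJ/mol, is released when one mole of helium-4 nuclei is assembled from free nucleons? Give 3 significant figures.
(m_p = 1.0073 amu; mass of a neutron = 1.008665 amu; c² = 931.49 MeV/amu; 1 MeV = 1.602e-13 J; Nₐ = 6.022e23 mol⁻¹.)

2.73e+09 kJ/mol

Total constituent mass: 2 × 1.0073 + 2 × 1.008665 = 4.031930 amu
Mass defect Δm = 4.031930 − 4.00150 = 0.030430 amu
Converting to energy: 0.030430 amu × 931.49 MeV/amu = 28.3452 MeV
Per nucleus in joules: 28.3452 MeV × 1.602e-13 J/MeV = 4.5409e-12 J
Per mole: 4.5409e-12 J × 6.022e23 mol⁻¹ = 2.7345e+12 J/mol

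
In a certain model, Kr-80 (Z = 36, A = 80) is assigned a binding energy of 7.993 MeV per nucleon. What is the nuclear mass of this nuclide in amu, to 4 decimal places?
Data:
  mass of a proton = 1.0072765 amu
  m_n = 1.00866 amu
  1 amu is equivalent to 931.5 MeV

Total binding energy = 80 × 7.993 = 639.440 MeV
Mass defect = 639.440 MeV / (931.5 MeV/amu) = 0.686463 amu
Constituent mass = 36(1.0072765) + 44(1.00866) = 80.6429940 amu
Nuclear mass = 80.6429940 − 0.686463 = 79.9565310 amu ≈ 79.9565 amu (to 4 decimal places)

79.9565 amu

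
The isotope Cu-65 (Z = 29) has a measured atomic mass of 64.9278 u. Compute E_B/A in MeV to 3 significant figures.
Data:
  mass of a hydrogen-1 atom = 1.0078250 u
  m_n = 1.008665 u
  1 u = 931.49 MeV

Σm = 29·m(¹H) + 36·m_n = 29.2269250 + 36.311940 = 65.5388650 u
Δm = 65.5388650 − 64.9278 = 0.6110650 u
Converting to energy: 0.6110650 u × 931.49 MeV/u = 569.201 MeV
Dividing by A = 65 gives 8.757 MeV per nucleon.

8.76 MeV/nucleon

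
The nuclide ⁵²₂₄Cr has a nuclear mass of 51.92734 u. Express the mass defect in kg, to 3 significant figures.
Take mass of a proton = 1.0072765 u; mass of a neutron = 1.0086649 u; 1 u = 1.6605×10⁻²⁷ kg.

8.14e-28 kg

With 24 protons and 28 neutrons (A = 52):
Mass of separated nucleons = 24(1.0072765) + 28(1.0086649) = 24.1746360 + 28.2426172 = 52.4172532 u
Δm = 52.4172532 − 51.92734 = 0.4899132 u
In SI units: 0.4899132 u × 1.6605×10⁻²⁷ kg/u = 8.1350e-28 kg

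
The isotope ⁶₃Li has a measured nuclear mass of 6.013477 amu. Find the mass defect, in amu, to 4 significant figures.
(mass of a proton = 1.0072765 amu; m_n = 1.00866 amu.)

0.03433 amu

Z = 3, so N = A − Z = 6 − 3 = 3.
Total constituent mass: 3 × 1.0072765 + 3 × 1.00866 = 6.0478095 amu
The mass defect is 6.0478095 − 6.013477 = 0.0343325 amu.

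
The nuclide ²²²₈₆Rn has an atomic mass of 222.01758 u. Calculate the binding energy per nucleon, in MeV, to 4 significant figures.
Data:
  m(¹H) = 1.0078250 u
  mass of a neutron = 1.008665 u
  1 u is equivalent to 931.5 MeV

7.695 MeV/nucleon

The nucleus contains 86 protons and 222 − 86 = 136 neutrons.
Mass of separated nucleons = 86(1.0078250) + 136(1.008665) = 86.6729500 + 137.178440 = 223.8513900 u
Δm = 223.8513900 − 222.01758 = 1.8338100 u
E_B = 1.8338100 × 931.5 = 1708.19 MeV
Dividing by A = 222 gives 7.695 MeV per nucleon.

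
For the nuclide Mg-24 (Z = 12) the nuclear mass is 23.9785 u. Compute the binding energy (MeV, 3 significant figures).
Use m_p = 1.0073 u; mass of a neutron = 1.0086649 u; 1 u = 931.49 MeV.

198 MeV

Total constituent mass: 12 × 1.0073 + 12 × 1.0086649 = 24.1915788 u
Δm = 24.1915788 − 23.9785 = 0.2130788 u
Converting to energy: 0.2130788 u × 931.49 MeV/u = 198.481 MeV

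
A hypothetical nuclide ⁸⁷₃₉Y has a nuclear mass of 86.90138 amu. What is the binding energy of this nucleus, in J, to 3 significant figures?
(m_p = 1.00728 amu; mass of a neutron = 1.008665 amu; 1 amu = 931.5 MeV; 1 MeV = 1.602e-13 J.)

With 39 protons and 48 neutrons (A = 87):
Total constituent mass: 39 × 1.00728 + 48 × 1.008665 = 87.699840 amu
Δm = 87.699840 − 86.90138 = 0.798460 amu
Binding energy = Δm·c² = 0.798460 × 931.5 MeV/amu = 743.765 MeV
In joules: 743.765 MeV × 1.602e-13 J/MeV = 1.1915e-10 J

1.19e-10 J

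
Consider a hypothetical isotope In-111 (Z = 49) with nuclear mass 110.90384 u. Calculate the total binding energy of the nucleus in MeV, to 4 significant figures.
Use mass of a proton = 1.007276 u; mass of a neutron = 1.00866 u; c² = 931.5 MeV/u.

Σm = 49·m_p + 62·m_n = 49.356524 + 62.53692 = 111.893444 u
Δm = 111.893444 − 110.90384 = 0.989604 u
Binding energy = Δm·c² = 0.989604 × 931.5 MeV/u = 921.816 MeV

921.8 MeV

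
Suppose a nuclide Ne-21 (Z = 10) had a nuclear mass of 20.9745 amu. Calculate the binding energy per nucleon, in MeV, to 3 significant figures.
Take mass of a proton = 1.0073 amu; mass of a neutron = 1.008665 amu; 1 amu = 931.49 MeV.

8.60 MeV/nucleon

With 10 protons and 11 neutrons (A = 21):
Mass of separated nucleons = 10(1.0073) + 11(1.008665) = 10.0730 + 11.095315 = 21.168315 amu
Mass defect Δm = 21.168315 − 20.9745 = 0.193815 amu
Binding energy = Δm·c² = 0.193815 × 931.49 MeV/amu = 180.537 MeV
Dividing by A = 21 gives 8.597 MeV per nucleon.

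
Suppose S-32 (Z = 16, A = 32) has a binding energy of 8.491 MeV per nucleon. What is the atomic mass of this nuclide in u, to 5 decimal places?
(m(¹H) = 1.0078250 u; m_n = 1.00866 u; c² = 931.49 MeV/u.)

31.97206 u

Total binding energy = 32 × 8.491 = 271.712 MeV
Mass defect = 271.712 MeV / (931.49 MeV/u) = 0.2916961 u
Constituent mass = 16(1.0078250) + 16(1.00866) = 32.2637600 u
Atomic mass = 32.2637600 − 0.2916961 = 31.9720639 u ≈ 31.97206 u (to 5 decimal places)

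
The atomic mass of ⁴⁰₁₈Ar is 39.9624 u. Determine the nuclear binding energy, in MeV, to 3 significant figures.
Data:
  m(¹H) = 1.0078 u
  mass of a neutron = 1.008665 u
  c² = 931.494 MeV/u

343 MeV

The nucleus contains 18 protons and 40 − 18 = 22 neutrons.
Total constituent mass: 18 × 1.0078 + 22 × 1.008665 = 40.331030 u
The mass defect is 40.331030 − 39.9624 = 0.368630 u.
Binding energy = Δm·c² = 0.368630 × 931.494 MeV/u = 343.377 MeV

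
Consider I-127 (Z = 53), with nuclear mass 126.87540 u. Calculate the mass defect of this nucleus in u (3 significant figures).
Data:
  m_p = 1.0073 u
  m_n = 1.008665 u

1.15 u

Σm = 53·m_p + 74·m_n = 53.3869 + 74.641210 = 128.028110 u
Δm = 128.028110 − 126.87540 = 1.152710 u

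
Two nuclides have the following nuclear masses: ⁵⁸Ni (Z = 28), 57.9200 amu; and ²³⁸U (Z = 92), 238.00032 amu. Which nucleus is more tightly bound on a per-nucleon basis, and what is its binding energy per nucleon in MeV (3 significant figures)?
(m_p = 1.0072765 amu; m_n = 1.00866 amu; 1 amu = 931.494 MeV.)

⁵⁸Ni: Σm = 28(1.0072765) + 30(1.00866) = 58.4635420 amu; Δm = 0.5435420 amu; E_B = 506.31 MeV; E_B/A = 8.729 MeV
²³⁸U: Σm = 92(1.0072765) + 146(1.00866) = 239.9337980 amu; Δm = 1.9334780 amu; E_B = 1801.0 MeV; E_B/A = 7.567 MeV
⁵⁸Ni has the higher binding energy per nucleon, so it is the more tightly bound nucleus.

⁵⁸Ni; 8.73 MeV/nucleon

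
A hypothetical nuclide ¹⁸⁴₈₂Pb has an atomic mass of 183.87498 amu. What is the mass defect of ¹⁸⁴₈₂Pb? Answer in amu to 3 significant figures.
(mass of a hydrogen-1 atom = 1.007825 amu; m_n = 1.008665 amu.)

1.65 amu

With 82 protons and 102 neutrons (A = 184):
Σm = 82·m(¹H) + 102·m_n = 82.641650 + 102.883830 = 185.525480 amu
Δm = 185.525480 − 183.87498 = 1.650500 amu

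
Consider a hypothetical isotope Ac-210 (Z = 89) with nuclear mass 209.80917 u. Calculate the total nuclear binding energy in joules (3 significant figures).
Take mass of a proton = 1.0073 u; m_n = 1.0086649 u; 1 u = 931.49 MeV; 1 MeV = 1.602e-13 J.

Total constituent mass: 89 × 1.0073 + 121 × 1.0086649 = 211.6981529 u
Mass defect Δm = 211.6981529 − 209.80917 = 1.8889829 u
Binding energy = Δm·c² = 1.8889829 × 931.49 MeV/u = 1759.57 MeV
In joules: 1759.57 MeV × 1.602e-13 J/MeV = 2.8188e-10 J

2.82e-10 J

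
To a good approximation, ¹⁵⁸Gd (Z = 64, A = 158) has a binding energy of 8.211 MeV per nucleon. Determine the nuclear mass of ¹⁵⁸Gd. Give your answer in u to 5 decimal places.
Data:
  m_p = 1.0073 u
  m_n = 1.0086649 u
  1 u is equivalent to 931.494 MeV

Total binding energy = 158 × 8.211 = 1297.338 MeV
Mass defect = 1297.338 MeV / (931.494 MeV/u) = 1.3927497 u
Constituent mass = 64(1.0073) + 94(1.0086649) = 159.2817006 u
Nuclear mass = 159.2817006 − 1.3927497 = 157.8889509 u ≈ 157.88895 u (to 5 decimal places)

157.88895 u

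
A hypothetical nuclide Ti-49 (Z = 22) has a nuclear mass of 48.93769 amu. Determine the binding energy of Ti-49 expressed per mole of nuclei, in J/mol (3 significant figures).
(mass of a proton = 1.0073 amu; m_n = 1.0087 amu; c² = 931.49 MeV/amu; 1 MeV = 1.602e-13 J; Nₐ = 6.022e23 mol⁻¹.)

4.11e+13 J/mol

Σm = 22·m_p + 27·m_n = 22.1606 + 27.2349 = 49.3955 amu
Δm = 49.3955 − 48.93769 = 0.45781 amu
E_B = 0.45781 × 931.49 = 426.445 MeV
Per nucleus in joules: 426.445 MeV × 1.602e-13 J/MeV = 6.8316e-11 J
Per mole: 6.8316e-11 J × 6.022e23 mol⁻¹ = 4.1140e+13 J/mol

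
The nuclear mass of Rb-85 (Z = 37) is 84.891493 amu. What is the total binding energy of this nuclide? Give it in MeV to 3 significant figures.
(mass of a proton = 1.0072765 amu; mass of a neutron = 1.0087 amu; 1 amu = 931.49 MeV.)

741 MeV

Total constituent mass: 37 × 1.0072765 + 48 × 1.0087 = 85.6868305 amu
Δm = 85.6868305 − 84.891493 = 0.7953375 amu
Binding energy = Δm·c² = 0.7953375 × 931.49 MeV/amu = 740.849 MeV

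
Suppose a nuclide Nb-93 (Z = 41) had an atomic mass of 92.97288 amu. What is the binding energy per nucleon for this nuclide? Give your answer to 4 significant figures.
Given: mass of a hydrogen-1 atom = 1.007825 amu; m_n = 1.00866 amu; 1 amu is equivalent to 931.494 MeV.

Total constituent mass: 41 × 1.007825 + 52 × 1.00866 = 93.771145 amu
Δm = 93.771145 − 92.97288 = 0.798265 amu
Binding energy = Δm·c² = 0.798265 × 931.494 MeV/amu = 743.579 MeV
Per nucleon: 743.579 / 93 = 7.995 MeV

7.995 MeV/nucleon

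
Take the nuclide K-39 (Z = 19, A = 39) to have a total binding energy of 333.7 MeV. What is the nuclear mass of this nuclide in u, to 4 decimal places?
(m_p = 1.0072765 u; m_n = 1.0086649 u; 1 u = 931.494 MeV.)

Mass defect = 333.7 MeV / (931.494 MeV/u) = 0.358242 u
Constituent mass = 19(1.0072765) + 20(1.0086649) = 39.3115515 u
Nuclear mass = 39.3115515 − 0.358242 = 38.9533095 u ≈ 38.9533 u (to 4 decimal places)

38.9533 u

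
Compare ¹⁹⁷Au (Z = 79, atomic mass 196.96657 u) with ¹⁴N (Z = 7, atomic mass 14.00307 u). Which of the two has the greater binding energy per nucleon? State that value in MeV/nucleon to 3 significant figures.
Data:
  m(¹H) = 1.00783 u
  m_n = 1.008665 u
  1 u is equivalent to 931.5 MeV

¹⁹⁷Au: Σm = 79(1.00783) + 118(1.008665) = 198.641040 u; Δm = 1.674470 u; E_B = 1559.8 MeV; E_B/A = 7.918 MeV
¹⁴N: Σm = 7(1.00783) + 7(1.008665) = 14.115465 u; Δm = 0.112395 u; E_B = 104.696 MeV; E_B/A = 7.478 MeV
¹⁹⁷Au has the higher binding energy per nucleon, so it is the more tightly bound nucleus.

¹⁹⁷Au; 7.92 MeV/nucleon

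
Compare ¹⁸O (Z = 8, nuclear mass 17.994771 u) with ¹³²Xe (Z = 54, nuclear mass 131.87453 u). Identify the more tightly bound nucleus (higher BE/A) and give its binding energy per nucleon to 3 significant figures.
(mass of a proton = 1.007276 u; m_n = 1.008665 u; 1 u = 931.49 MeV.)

¹⁸O: Σm = 8(1.007276) + 10(1.008665) = 18.144858 u; Δm = 0.150087 u; E_B = 139.80 MeV; E_B/A = 7.767 MeV
¹³²Xe: Σm = 54(1.007276) + 78(1.008665) = 133.068774 u; Δm = 1.194244 u; E_B = 1112.4 MeV; E_B/A = 8.427 MeV
¹³²Xe has the higher binding energy per nucleon, so it is the more tightly bound nucleus.

¹³²Xe; 8.43 MeV/nucleon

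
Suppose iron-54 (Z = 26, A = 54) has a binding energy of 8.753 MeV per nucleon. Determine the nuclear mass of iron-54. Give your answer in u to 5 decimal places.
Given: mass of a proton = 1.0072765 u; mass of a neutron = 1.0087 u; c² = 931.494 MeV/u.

53.92537 u

Total binding energy = 54 × 8.753 = 472.662 MeV
Mass defect = 472.662 MeV / (931.494 MeV/u) = 0.5074236 u
Constituent mass = 26(1.0072765) + 28(1.0087) = 54.4327890 u
Nuclear mass = 54.4327890 − 0.5074236 = 53.9253654 u ≈ 53.92537 u (to 5 decimal places)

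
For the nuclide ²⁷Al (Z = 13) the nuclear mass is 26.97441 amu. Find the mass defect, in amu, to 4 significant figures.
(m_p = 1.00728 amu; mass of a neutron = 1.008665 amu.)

0.2415 amu

With 13 protons and 14 neutrons (A = 27):
Σm = 13·m_p + 14·m_n = 13.09464 + 14.121310 = 27.215950 amu
Mass defect Δm = 27.215950 − 26.97441 = 0.241540 amu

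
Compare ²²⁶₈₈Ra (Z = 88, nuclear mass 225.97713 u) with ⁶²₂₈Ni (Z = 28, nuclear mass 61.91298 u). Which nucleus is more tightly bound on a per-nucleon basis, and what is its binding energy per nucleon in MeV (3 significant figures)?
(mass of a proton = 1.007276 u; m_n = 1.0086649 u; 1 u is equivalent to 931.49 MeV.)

²²⁶₈₈Ra: Σm = 88(1.007276) + 138(1.0086649) = 227.8360442 u; Δm = 1.8589142 u; E_B = 1731.6 MeV; E_B/A = 7.662 MeV
⁶²₂₈Ni: Σm = 28(1.007276) + 34(1.0086649) = 62.4983346 u; Δm = 0.5853546 u; E_B = 545.25 MeV; E_B/A = 8.794 MeV
⁶²₂₈Ni has the higher binding energy per nucleon, so it is the more tightly bound nucleus.

⁶²₂₈Ni; 8.79 MeV/nucleon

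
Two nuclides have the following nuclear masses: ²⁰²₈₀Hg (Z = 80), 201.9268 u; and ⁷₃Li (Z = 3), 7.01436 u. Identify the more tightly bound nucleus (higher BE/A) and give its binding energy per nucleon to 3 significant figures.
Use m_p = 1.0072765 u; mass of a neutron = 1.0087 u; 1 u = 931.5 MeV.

²⁰²₈₀Hg: Σm = 80(1.0072765) + 122(1.0087) = 203.6435200 u; Δm = 1.7167200 u; E_B = 1599.1 MeV; E_B/A = 7.916 MeV
⁷₃Li: Σm = 3(1.0072765) + 4(1.0087) = 7.0566295 u; Δm = 0.0422695 u; E_B = 39.374 MeV; E_B/A = 5.6249 MeV
²⁰²₈₀Hg has the higher binding energy per nucleon, so it is the more tightly bound nucleus.

²⁰²₈₀Hg; 7.92 MeV/nucleon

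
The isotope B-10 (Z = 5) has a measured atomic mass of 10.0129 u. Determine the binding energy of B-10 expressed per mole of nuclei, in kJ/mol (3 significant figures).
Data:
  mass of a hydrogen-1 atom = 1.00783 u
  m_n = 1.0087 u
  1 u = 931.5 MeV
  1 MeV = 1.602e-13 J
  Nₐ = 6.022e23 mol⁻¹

6.27e+09 kJ/mol

Total constituent mass: 5 × 1.00783 + 5 × 1.0087 = 10.08265 u
Δm = 10.08265 − 10.0129 = 0.06975 u
Binding energy = Δm·c² = 0.06975 × 931.5 MeV/u = 64.9721 MeV
Per nucleus in joules: 64.9721 MeV × 1.602e-13 J/MeV = 1.0409e-11 J
Per mole: 1.0409e-11 J × 6.022e23 mol⁻¹ = 6.2683e+12 J/mol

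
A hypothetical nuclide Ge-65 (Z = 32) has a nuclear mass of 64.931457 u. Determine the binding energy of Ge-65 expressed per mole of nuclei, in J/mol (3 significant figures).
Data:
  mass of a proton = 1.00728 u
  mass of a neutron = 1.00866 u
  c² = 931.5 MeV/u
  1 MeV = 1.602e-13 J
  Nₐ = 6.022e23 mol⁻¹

The nucleus contains 32 protons and 65 − 32 = 33 neutrons.
Mass of separated nucleons = 32(1.00728) + 33(1.00866) = 32.23296 + 33.28578 = 65.51874 u
The mass defect is 65.51874 − 64.931457 = 0.587283 u.
E_B = 0.587283 × 931.5 = 547.054 MeV
Per nucleus in joules: 547.054 MeV × 1.602e-13 J/MeV = 8.7638e-11 J
Per mole: 8.7638e-11 J × 6.022e23 mol⁻¹ = 5.2776e+13 J/mol

5.28e+13 J/mol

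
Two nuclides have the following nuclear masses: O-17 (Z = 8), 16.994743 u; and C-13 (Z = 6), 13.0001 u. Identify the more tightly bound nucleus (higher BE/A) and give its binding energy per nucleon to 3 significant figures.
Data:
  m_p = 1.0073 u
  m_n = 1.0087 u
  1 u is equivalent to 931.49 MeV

O-17: Σm = 8(1.0073) + 9(1.0087) = 17.1367 u; Δm = 0.141957 u; E_B = 132.23 MeV; E_B/A = 7.778 MeV
C-13: Σm = 6(1.0073) + 7(1.0087) = 13.1047 u; Δm = 0.1046 u; E_B = 97.434 MeV; E_B/A = 7.4949 MeV
O-17 has the higher binding energy per nucleon, so it is the more tightly bound nucleus.

O-17; 7.78 MeV/nucleon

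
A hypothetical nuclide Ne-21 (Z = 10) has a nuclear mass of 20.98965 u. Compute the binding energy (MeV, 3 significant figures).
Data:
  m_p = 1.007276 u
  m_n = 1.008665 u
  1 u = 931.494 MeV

166 MeV

Z = 10, so N = A − Z = 21 − 10 = 11.
Total constituent mass: 10 × 1.007276 + 11 × 1.008665 = 21.168075 u
Δm = 21.168075 − 20.98965 = 0.178425 u
E_B = 0.178425 × 931.494 = 166.202 MeV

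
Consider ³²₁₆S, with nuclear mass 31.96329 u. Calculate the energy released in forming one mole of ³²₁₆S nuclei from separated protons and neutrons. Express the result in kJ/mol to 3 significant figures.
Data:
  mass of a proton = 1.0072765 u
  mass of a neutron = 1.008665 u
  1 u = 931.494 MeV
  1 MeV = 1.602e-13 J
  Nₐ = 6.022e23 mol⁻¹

With 16 protons and 16 neutrons (A = 32):
Total constituent mass: 16 × 1.0072765 + 16 × 1.008665 = 32.2550640 u
Δm = 32.2550640 − 31.96329 = 0.2917740 u
E_B = 0.2917740 × 931.494 = 271.786 MeV
Per nucleus in joules: 271.786 MeV × 1.602e-13 J/MeV = 4.3540e-11 J
Per mole: 4.3540e-11 J × 6.022e23 mol⁻¹ = 2.6220e+13 J/mol

2.62e+10 kJ/mol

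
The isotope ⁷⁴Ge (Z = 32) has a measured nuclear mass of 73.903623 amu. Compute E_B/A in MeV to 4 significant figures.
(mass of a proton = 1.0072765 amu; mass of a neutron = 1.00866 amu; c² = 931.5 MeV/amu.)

Σm = 32·m_p + 42·m_n = 32.2328480 + 42.36372 = 74.5965680 amu
The mass defect is 74.5965680 − 73.903623 = 0.6929450 amu.
Converting to energy: 0.6929450 amu × 931.5 MeV/amu = 645.478 MeV
Per nucleon: 645.478 / 74 = 8.723 MeV

8.723 MeV/nucleon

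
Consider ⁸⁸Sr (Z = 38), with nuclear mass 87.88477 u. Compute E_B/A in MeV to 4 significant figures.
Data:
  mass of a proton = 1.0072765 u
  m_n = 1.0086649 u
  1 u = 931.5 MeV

With 38 protons and 50 neutrons (A = 88):
Mass of separated nucleons = 38(1.0072765) + 50(1.0086649) = 38.2765070 + 50.4332450 = 88.7097520 u
Δm = 88.7097520 − 87.88477 = 0.8249820 u
Converting to energy: 0.8249820 u × 931.5 MeV/u = 768.471 MeV
Dividing by A = 88 gives 8.733 MeV per nucleon.

8.733 MeV/nucleon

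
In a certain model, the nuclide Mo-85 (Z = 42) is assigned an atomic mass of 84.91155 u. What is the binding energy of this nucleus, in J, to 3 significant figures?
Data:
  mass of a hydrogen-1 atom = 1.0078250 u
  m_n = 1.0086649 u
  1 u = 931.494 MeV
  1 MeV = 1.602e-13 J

1.18e-10 J

Σm = 42·m(¹H) + 43·m_n = 42.3286500 + 43.3725907 = 85.7012407 u
Mass defect Δm = 85.7012407 − 84.91155 = 0.7896907 u
Binding energy = Δm·c² = 0.7896907 × 931.494 MeV/u = 735.592 MeV
In joules: 735.592 MeV × 1.602e-13 J/MeV = 1.1784e-10 J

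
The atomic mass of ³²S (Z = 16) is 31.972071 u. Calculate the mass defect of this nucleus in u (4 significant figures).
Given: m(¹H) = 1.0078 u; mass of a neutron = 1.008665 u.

0.2914 u

With 16 protons and 16 neutrons (A = 32):
Mass of separated nucleons = 16(1.0078) + 16(1.008665) = 16.1248 + 16.138640 = 32.263440 u
Mass defect Δm = 32.263440 − 31.972071 = 0.291369 u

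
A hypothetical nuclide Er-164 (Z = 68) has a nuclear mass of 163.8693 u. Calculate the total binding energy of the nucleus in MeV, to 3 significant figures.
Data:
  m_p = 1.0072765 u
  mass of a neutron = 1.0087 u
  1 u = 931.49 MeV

Σm = 68·m_p + 96·m_n = 68.4948020 + 96.8352 = 165.3300020 u
Δm = 165.3300020 − 163.8693 = 1.4607020 u
Binding energy = Δm·c² = 1.4607020 × 931.49 MeV/u = 1360.63 MeV

1360 MeV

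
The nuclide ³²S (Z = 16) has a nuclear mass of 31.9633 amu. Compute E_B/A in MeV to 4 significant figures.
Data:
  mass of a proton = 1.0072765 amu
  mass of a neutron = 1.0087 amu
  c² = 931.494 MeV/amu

8.509 MeV/nucleon

Mass of separated nucleons = 16(1.0072765) + 16(1.0087) = 16.1164240 + 16.1392 = 32.2556240 amu
Mass defect Δm = 32.2556240 − 31.9633 = 0.2923240 amu
Binding energy = Δm·c² = 0.2923240 × 931.494 MeV/amu = 272.298 MeV
BE/A = 272.298 MeV / 32 = 8.509 MeV/nucleon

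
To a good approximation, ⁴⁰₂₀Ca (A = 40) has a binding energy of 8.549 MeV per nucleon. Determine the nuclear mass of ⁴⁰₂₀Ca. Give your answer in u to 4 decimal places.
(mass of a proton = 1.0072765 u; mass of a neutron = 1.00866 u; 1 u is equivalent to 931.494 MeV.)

Total binding energy = 40 × 8.549 = 341.960 MeV
Mass defect = 341.960 MeV / (931.494 MeV/u) = 0.367109 u
Constituent mass = 20(1.0072765) + 20(1.00866) = 40.3187300 u
Nuclear mass = 40.3187300 − 0.367109 = 39.9516210 u ≈ 39.9516 u (to 4 decimal places)

39.9516 u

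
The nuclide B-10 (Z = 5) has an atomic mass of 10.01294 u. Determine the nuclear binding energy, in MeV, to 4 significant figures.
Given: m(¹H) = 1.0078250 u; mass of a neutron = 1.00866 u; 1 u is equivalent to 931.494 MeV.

Total constituent mass: 5 × 1.0078250 + 5 × 1.00866 = 10.0824250 u
Δm = 10.0824250 − 10.01294 = 0.0694850 u
Binding energy = Δm·c² = 0.0694850 × 931.494 MeV/u = 64.7249 MeV

64.72 MeV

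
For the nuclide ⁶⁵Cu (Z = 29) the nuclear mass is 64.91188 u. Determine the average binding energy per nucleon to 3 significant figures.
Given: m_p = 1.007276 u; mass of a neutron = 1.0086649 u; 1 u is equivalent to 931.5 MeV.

8.76 MeV/nucleon

Σm = 29·m_p + 36·m_n = 29.211004 + 36.3119364 = 65.5229404 u
Δm = 65.5229404 − 64.91188 = 0.6110604 u
E_B = 0.6110604 × 931.5 = 569.203 MeV
BE/A = 569.203 MeV / 65 = 8.757 MeV/nucleon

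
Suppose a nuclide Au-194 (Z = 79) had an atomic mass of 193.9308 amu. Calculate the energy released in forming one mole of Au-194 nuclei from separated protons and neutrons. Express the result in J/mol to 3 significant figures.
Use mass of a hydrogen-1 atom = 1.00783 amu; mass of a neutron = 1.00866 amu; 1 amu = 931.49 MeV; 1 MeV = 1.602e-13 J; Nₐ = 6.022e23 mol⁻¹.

Σm = 79·m(¹H) + 115·m_n = 79.61857 + 115.99590 = 195.61447 amu
Mass defect Δm = 195.61447 − 193.9308 = 1.68367 amu
Converting to energy: 1.68367 amu × 931.49 MeV/amu = 1568.32 MeV
Per nucleus in joules: 1568.32 MeV × 1.602e-13 J/MeV = 2.5124e-10 J
Per mole: 2.5124e-10 J × 6.022e23 mol⁻¹ = 1.5130e+14 J/mol

1.51e+14 J/mol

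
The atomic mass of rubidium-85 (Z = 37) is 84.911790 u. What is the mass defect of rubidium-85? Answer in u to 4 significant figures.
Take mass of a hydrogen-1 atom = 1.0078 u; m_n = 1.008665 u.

0.7927 u

The nucleus contains 37 protons and 85 − 37 = 48 neutrons.
Mass of separated nucleons = 37(1.0078) + 48(1.008665) = 37.2886 + 48.415920 = 85.704520 u
The mass defect is 85.704520 − 84.911790 = 0.792730 u.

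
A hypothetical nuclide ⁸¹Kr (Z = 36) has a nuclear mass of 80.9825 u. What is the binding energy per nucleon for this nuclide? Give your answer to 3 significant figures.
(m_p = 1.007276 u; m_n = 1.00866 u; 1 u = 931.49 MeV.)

7.69 MeV/nucleon

Σm = 36·m_p + 45·m_n = 36.261936 + 45.38970 = 81.651636 u
The mass defect is 81.651636 − 80.9825 = 0.669136 u.
E_B = 0.669136 × 931.49 = 623.293 MeV
BE/A = 623.293 MeV / 81 = 7.69498 MeV/nucleon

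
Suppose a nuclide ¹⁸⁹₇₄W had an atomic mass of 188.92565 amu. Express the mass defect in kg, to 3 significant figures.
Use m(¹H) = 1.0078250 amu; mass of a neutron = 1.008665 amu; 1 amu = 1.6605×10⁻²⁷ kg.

With 74 protons and 115 neutrons (A = 189):
Total constituent mass: 74 × 1.0078250 + 115 × 1.008665 = 190.5755250 amu
The mass defect is 190.5755250 − 188.92565 = 1.6498750 amu.
In SI units: 1.6498750 amu × 1.6605×10⁻²⁷ kg/amu = 2.7396e-27 kg

2.74e-27 kg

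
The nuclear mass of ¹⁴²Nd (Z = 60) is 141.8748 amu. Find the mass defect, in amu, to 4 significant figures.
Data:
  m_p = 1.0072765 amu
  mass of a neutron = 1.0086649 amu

The nucleus contains 60 protons and 142 − 60 = 82 neutrons.
Total constituent mass: 60 × 1.0072765 + 82 × 1.0086649 = 143.1471118 amu
The mass defect is 143.1471118 − 141.8748 = 1.2723118 amu.

1.272 amu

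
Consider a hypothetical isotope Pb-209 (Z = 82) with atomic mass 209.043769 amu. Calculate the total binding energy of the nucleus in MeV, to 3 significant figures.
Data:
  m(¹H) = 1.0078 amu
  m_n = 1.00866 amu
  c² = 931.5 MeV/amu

1580 MeV

Mass of separated nucleons = 82(1.0078) + 127(1.00866) = 82.6396 + 128.09982 = 210.73942 amu
The mass defect is 210.73942 − 209.043769 = 1.695651 amu.
Binding energy = Δm·c² = 1.695651 × 931.5 MeV/amu = 1579.50 MeV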